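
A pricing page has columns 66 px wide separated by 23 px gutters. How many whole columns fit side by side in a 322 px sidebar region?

3 columns: 3·66 + 2·23 = 244 px ≤ 322.
4 columns: 333 px > 322. So 3.

3 columns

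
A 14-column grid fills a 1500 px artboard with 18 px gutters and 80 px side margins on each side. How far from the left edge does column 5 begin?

Take off 160 px of margins, leaving 1340 px.
14c + 13·18 = 1340 → 14c = 1106 → c = 79 px.
Before column 5: the margin + 4 columns + 4 gutters.
Offset = 80 + 4·(79 + 18) = 80 + 388 = 468 px.

468 px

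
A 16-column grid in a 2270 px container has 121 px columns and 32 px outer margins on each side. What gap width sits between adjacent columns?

Inside the margins: 2270 − 64 = 2206 px.
16·121 + 15g = 2206 → 15g = 270 → g = 18 px.

18 px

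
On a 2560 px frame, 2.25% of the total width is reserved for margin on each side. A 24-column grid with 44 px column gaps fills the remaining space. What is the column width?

59.7 px

2560 × (1 − 2·2.25%) = 2560 × 95.5% = 2444.8 px for the columns.
Subtracting 23 column gaps of 44 leaves 1432.8 for 24 columns, so c = 59.7 px.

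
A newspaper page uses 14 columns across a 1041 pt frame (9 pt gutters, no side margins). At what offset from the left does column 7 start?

14c + 13·9 = 1041 → 14c = 924 → c = 66 pt.
Before column 7: 6 columns + 6 gutters.
Offset = 6·(66 + 9) = 6·75 = 450 pt.

450 pt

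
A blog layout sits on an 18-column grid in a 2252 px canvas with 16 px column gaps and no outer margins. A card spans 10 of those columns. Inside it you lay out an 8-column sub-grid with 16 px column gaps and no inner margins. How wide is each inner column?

18c + 17·16 = 2252 → 18c = 1980 → c = 110 px.
10 columns plus 9 column gaps: 1100 + 144 = 1244 px.
8d + 7·16 = 1244 → 8d = 1132 → d = 141.5 px.

141.5 px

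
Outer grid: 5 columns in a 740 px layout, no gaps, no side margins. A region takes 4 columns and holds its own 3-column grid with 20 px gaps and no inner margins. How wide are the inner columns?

184 px

With no gaps, each column is 740/5 = 148 px.
With no gaps, 4 columns span 4·148 = 592 px.
3d + 2·20 = 592 → 3d = 552 → d = 184 px.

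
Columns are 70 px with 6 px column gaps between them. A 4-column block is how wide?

298 px

4 columns plus 3 column gaps: 280 + 18 = 298 px.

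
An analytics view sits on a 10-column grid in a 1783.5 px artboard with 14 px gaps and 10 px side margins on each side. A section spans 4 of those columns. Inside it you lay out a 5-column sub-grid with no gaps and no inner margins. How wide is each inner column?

139.4 px

Take off 20 px of margins, leaving 1763.5 px.
Subtracting 9 gaps of 14 leaves 1637.5 for 10 columns, so c = 163.75 px.
Span of 4: 4·163.75 + 3·14 = 655 + 42 = 697 px.
697 / 5 = 139.4 px per column.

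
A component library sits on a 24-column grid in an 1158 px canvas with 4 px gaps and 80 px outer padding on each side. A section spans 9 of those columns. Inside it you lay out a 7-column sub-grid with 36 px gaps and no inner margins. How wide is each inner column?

Inside the margins: 1158 − 160 = 998 px.
24c + 23·4 = 998 → 24c = 906 → c = 37.75 px.
9-column span = 9·37.75 + 8·4 = 371.75 px.
7d + 6·36 = 371.75 → 7d = 155.75 → d = 22.25 px.

22.25 px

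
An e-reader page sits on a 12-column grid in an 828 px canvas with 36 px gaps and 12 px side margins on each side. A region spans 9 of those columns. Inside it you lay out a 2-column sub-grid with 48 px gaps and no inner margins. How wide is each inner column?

273 px

Subtract both margins: 828 − 2·12 = 804 px.
12c + 11·36 = 804 → 12c = 408 → c = 34 px.
Span of 9: 9·34 + 8·36 = 306 + 288 = 594 px.
594 − 1·48 = 546; ÷2 gives d = 273 px.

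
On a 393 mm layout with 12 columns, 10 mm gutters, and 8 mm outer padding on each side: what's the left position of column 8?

233.75 mm

Subtract both margins: 393 − 2·8 = 377 mm.
12c + 11·10 = 377 → 12c = 267 → c = 22.25 mm.
Column 8 starts at margin + 7·(column + gutter) = 8 + 7·32.25 = 233.75 mm.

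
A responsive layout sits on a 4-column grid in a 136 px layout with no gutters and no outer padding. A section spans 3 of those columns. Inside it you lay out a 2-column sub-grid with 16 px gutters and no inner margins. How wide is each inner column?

43 px

4c = 136 → c = 34 px.
3-column span = 3·34 = 102 px.
102 − 1·16 = 86; ÷2 gives d = 43 px.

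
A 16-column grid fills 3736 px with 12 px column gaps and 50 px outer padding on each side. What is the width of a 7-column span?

1584 px

Content width = 3736 − 2·50 = 3636 px.
Subtracting 15 column gaps of 12 leaves 3456 for 16 columns, so c = 216 px.
7 columns plus 6 column gaps: 1512 + 72 = 1584 px.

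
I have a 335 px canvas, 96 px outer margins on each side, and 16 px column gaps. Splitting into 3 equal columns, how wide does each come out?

Content width = 335 − 2·96 = 143 px.
3c + 2·16 = 143 → 3c = 111 → c = 37 px.

37 px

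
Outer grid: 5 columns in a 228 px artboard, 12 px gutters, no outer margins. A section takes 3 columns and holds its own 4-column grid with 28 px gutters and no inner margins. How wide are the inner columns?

12 px

5c + 4·12 = 228 → 5c = 180 → c = 36 px.
Span of 3: 3·36 + 2·12 = 108 + 24 = 132 px.
4 columns + 3 gutters: 4d + 3·28 = 132.
4d = 132 − 84 = 48, so d = 12 px.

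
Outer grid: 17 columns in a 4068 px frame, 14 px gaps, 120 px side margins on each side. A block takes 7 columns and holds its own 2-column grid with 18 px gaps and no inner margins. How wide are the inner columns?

775 px

Subtract both margins: 4068 − 2·120 = 3828 px.
Subtracting 16 gaps of 14 leaves 3604 for 17 columns, so c = 212 px.
7-column span = 7·212 + 6·14 = 1568 px.
2 columns + 1 gap: 2d + 1·18 = 1568.
2d = 1568 − 18 = 1550, so d = 775 px.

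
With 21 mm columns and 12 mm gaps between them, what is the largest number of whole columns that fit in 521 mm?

k columns need k·21 + (k−1)·12 = k·33 − 12.
k·33 − 12 ≤ 521 → k ≤ 533 / 33 ≈ 16.15, so k = 16.

16 columns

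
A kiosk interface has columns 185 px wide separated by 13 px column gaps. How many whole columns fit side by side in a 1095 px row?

Each extra column adds 185 + 13 = 198 px.
(1095 + 13) / 198 = 5.60, so 5 columns fit.

5 columns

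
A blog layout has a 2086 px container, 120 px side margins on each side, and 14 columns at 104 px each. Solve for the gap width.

Subtract both margins: 2086 − 2·120 = 1846 px.
14·104 + 13g = 1846 → 13g = 390 → g = 30 px.

30 px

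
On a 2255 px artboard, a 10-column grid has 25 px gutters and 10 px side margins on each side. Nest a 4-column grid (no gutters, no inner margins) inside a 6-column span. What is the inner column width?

332.75 px

Subtract both margins: 2255 − 2·10 = 2235 px.
10c + 9·25 = 2235 → 10c = 2010 → c = 201 px.
6 columns plus 5 gutters: 1206 + 125 = 1331 px.
With no gutters, each column is 1331/4 = 332.75 px.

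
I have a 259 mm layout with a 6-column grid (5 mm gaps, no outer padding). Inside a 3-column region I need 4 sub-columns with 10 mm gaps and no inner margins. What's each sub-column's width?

24.25 mm

Subtracting 5 gaps of 5 leaves 234 for 6 columns, so c = 39 mm.
Span of 3: 3·39 + 2·5 = 117 + 10 = 127 mm.
4 columns + 3 gaps: 4d + 3·10 = 127.
4d = 127 − 30 = 97, so d = 24.25 mm.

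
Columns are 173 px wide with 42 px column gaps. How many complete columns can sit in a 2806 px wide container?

Each extra column adds 173 + 42 = 215 px.
(2806 + 42) / 215 = 13.25, so 13 columns fit.

13 columns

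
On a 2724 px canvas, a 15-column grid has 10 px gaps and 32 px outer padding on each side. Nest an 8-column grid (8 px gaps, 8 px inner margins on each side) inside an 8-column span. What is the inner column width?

167.75 px

Outer content = 2724 − 2·32 = 2660 px.
15 columns + 14 gaps: 15c + 14·10 = 2660.
15c = 2660 − 140 = 2520, so c = 168 px.
8-column span = 8·168 + 7·10 = 1414 px.
Inner content = 1414 − 2·8 = 1398 px.
1398 − 7·8 = 1342; ÷8 gives d = 167.75 px.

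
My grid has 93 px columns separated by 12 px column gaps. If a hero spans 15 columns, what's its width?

Span of 15: 15·93 + 14·12 = 1395 + 168 = 1563 px.

1563 px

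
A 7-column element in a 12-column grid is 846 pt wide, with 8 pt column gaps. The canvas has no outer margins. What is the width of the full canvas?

846 − 6·8 = 798; ÷7 gives c = 114 pt.
Canvas = 12·114 + 11·8 = 1368 + 88 = 1456 pt.

1456 pt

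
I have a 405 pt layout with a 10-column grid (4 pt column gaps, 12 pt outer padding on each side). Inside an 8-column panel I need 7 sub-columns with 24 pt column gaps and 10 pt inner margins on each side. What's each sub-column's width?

20 pt

Outer content = 405 − 2·12 = 381 pt.
Subtracting 9 column gaps of 4 leaves 345 for 10 columns, so c = 34.5 pt.
8-column span = 8·34.5 + 7·4 = 304 pt.
Inner content = 304 − 2·10 = 284 pt.
7 columns + 6 column gaps: 7d + 6·24 = 284.
7d = 284 − 144 = 140, so d = 20 pt.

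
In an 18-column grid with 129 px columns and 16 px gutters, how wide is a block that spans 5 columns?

709 px

5 columns plus 4 gutters: 645 + 64 = 709 px.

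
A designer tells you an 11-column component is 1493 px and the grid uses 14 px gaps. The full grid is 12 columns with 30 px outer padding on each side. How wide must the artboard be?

1690 px

Subtracting 10 gaps of 14 leaves 1353 for 11 columns, so c = 123 px.
Artboard = 2·30 + 12·123 + 11·14 = 60 + 1476 + 154 = 1690 px.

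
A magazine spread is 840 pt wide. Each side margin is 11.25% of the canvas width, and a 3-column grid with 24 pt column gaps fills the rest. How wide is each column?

201 pt

Margins: 11.25% × 840 = 94.5 pt each, so content = 840 − 189 = 651 pt.
3c + 2·24 = 651 → 3c = 603 → c = 201 pt.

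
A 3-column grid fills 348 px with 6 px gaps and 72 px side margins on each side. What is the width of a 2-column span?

Inside the margins: 348 − 144 = 204 px.
3 columns + 2 gaps: 3c + 2·6 = 204.
3c = 204 − 12 = 192, so c = 64 px.
2 columns plus 1 gap: 128 + 6 = 134 px.

134 px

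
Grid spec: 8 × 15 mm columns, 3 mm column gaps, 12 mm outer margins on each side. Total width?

165 mm

Canvas = 2·12 + 8·15 + 7·3 = 24 + 120 + 21 = 165 mm.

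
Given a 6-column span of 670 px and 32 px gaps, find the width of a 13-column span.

1489 px

6 columns + 5 gaps: 6c + 5·32 = 670.
6c = 670 − 160 = 510, so c = 85 px.
13 columns plus 12 gaps: 1105 + 384 = 1489 px.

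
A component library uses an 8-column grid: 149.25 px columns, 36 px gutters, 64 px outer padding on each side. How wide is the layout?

Total width: 2·64 + 8·149.25 + 7·36 = 1574 px.

1574 px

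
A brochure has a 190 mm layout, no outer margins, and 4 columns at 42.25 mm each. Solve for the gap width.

7 mm

4 columns take 4·42.25 = 169 mm; remaining 21 splits into 3 gaps.
g = 21 / 3 = 7 mm.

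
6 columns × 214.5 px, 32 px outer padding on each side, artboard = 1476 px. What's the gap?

25 px

Content width = 1476 − 2·32 = 1412 px.
Columns use 1287 px, leaving 125 px across 5 gaps = 25 px each.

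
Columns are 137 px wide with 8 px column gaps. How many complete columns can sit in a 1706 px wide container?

11 columns

Each extra column adds 137 + 8 = 145 px.
(1706 + 8) / 145 = 11.82, so 11 columns fit.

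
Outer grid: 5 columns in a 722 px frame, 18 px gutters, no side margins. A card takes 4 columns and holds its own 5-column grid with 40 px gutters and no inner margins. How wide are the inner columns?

82.8 px

5 columns + 4 gutters: 5c + 4·18 = 722.
5c = 722 − 72 = 650, so c = 130 px.
4 columns plus 3 gutters: 520 + 54 = 574 px.
Subtracting 4 gutters of 40 leaves 414 for 5 columns, so d = 82.8 px.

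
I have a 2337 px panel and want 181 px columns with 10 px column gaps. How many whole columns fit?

k columns need k·181 + (k−1)·10 = k·191 − 10.
k·191 − 10 ≤ 2337 → k ≤ 2347 / 191 ≈ 12.29, so k = 12.

12 columns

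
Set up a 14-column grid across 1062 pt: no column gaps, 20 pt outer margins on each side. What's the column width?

Inside the margins: 1062 − 40 = 1022 pt.
14c = 1022 → c = 73 pt.

73 pt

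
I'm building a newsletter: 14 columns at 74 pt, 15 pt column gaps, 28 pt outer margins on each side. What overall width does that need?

Artboard = 2·28 + 14·74 + 13·15 = 56 + 1036 + 195 = 1287 pt.

1287 pt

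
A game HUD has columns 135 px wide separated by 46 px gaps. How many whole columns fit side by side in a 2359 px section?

13 columns

13 columns: 13·135 + 12·46 = 2307 px ≤ 2359.
14 columns: 2488 px > 2359. So 13.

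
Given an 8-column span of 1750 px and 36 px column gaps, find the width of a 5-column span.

Subtracting 7 column gaps of 36 leaves 1498 for 8 columns, so c = 187.25 px.
5 columns plus 4 column gaps: 936.25 + 144 = 1080.25 px.

1080.25 px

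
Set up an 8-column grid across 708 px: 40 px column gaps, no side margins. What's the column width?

Subtracting 7 column gaps of 40 leaves 428 for 8 columns, so c = 53.5 px.

53.5 px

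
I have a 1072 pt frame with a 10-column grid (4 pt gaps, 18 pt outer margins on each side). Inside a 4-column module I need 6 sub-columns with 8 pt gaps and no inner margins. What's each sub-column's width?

62 pt

Inside the margins: 1072 − 36 = 1036 pt.
1036 − 9·4 = 1000; ÷10 gives c = 100 pt.
Span of 4: 4·100 + 3·4 = 400 + 12 = 412 pt.
6 columns + 5 gaps: 6d + 5·8 = 412.
6d = 412 − 40 = 372, so d = 62 pt.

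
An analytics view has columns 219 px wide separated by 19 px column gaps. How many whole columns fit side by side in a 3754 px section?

15 columns

Each extra column adds 219 + 19 = 238 px.
(3754 + 19) / 238 = 15.85, so 15 columns fit.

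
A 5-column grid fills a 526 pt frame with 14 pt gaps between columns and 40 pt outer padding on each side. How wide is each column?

Take off 80 pt of margins, leaving 446 pt.
5c + 4·14 = 446 → 5c = 390 → c = 78 pt.

78 pt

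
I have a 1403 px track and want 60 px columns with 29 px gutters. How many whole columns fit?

Each extra column adds 60 + 29 = 89 px.
(1403 + 29) / 89 = 16.09, so 16 columns fit.

16 columns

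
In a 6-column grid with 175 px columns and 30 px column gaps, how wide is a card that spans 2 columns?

380 px

Span of 2: 2·175 + 1·30 = 350 + 30 = 380 px.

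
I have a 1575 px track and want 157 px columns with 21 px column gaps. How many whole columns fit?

8 columns

Each extra column adds 157 + 21 = 178 px.
(1575 + 21) / 178 = 8.97, so 8 columns fit.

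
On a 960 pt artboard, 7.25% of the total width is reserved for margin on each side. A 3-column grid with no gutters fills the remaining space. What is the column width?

273.6 pt

Margins: 7.25% × 960 = 69.6 pt each, so content = 960 − 139.2 = 820.8 pt.
With no gutters, each column is 820.8/3 = 273.6 pt.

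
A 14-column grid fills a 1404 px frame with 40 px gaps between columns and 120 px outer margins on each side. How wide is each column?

46 px

Inside the margins: 1404 − 240 = 1164 px.
14c + 13·40 = 1164 → 14c = 644 → c = 46 px.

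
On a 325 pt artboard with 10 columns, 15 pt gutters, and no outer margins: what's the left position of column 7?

204 pt

10 columns + 9 gutters: 10c + 9·15 = 325.
10c = 325 − 135 = 190, so c = 19 pt.
Each column+gutter stride is 34 pt; with no margin, 6 of them is 204 pt.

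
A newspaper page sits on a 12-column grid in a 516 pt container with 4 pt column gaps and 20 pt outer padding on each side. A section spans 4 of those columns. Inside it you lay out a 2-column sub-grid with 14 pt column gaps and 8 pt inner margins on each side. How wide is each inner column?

Inside the margins: 516 − 40 = 476 pt.
12 columns + 11 column gaps: 12c + 11·4 = 476.
12c = 476 − 44 = 432, so c = 36 pt.
Span of 4: 4·36 + 3·4 = 144 + 12 = 156 pt.
Inner content = 156 − 2·8 = 140 pt.
2 columns + 1 column gap: 2d + 1·14 = 140.
2d = 140 − 14 = 126, so d = 63 pt.

63 pt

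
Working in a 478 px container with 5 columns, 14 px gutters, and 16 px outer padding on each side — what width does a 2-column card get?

170 px

Content width = 478 − 2·16 = 446 px.
446 − 4·14 = 390; ÷5 gives c = 78 px.
2 columns plus 1 gutter: 156 + 14 = 170 px.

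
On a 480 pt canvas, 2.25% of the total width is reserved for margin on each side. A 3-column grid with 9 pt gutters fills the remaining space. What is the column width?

Each margin = 2.25% of 480 = 10.8 pt; content = 480 − 2·10.8 = 458.4 pt.
458.4 − 2·9 = 440.4; ÷3 gives c = 146.8 pt.

146.8 pt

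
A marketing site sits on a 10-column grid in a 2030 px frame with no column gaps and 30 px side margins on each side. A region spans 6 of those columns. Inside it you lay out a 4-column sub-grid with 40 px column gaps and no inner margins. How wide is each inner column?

265.5 px

Outer content = 2030 − 2·30 = 1970 px.
With no column gaps, each column is 1970/10 = 197 px.
With no column gaps, 6 columns span 6·197 = 1182 px.
1182 − 3·40 = 1062; ÷4 gives d = 265.5 px.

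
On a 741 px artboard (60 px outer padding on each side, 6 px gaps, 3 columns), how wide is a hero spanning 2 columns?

Content width = 741 − 2·60 = 621 px.
3c + 2·6 = 621 → 3c = 609 → c = 203 px.
Span of 2: 2·203 + 1·6 = 406 + 6 = 412 px.

412 px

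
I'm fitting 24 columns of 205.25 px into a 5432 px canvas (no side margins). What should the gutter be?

22 px

Columns use 4926 px, leaving 506 px across 23 gutters = 22 px each.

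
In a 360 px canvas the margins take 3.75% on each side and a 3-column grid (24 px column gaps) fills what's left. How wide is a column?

360 × (1 − 2·3.75%) = 360 × 92.5% = 333 px for the columns.
Subtracting 2 column gaps of 24 leaves 285 for 3 columns, so c = 95 px.

95 px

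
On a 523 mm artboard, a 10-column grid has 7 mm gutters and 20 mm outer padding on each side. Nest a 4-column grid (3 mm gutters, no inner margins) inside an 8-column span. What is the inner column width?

94 mm

Inside the margins: 523 − 40 = 483 mm.
10 columns + 9 gutters: 10c + 9·7 = 483.
10c = 483 − 63 = 420, so c = 42 mm.
8-column span = 8·42 + 7·7 = 385 mm.
Subtracting 3 gutters of 3 leaves 376 for 4 columns, so d = 94 mm.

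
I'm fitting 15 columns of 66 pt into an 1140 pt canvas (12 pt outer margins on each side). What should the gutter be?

9 pt

Take off 24 pt of margins, leaving 1116 pt.
15·66 + 14g = 1116 → 14g = 126 → g = 9 pt.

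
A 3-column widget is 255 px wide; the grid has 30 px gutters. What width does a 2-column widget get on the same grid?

Subtracting 2 gutters of 30 leaves 195 for 3 columns, so c = 65 px.
Span of 2: 2·65 + 1·30 = 130 + 30 = 160 px.

160 px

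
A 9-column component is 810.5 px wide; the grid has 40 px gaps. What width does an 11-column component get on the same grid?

Subtracting 8 gaps of 40 leaves 490.5 for 9 columns, so c = 54.5 px.
11-column span = 11·54.5 + 10·40 = 999.5 px.

999.5 px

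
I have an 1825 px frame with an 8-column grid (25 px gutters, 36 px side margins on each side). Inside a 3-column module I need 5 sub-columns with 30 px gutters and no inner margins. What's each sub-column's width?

Subtract both margins: 1825 − 2·36 = 1753 px.
8 columns + 7 gutters: 8c + 7·25 = 1753.
8c = 1753 − 175 = 1578, so c = 197.25 px.
3 columns plus 2 gutters: 591.75 + 50 = 641.75 px.
5d + 4·30 = 641.75 → 5d = 521.75 → d = 104.35 px.

104.35 px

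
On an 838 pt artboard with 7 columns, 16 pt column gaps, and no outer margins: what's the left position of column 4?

838 − 6·16 = 742; ÷7 gives c = 106 pt.
No margin, so column 4 starts at 3·(column + gutter) = 3·122 = 366 pt.

366 pt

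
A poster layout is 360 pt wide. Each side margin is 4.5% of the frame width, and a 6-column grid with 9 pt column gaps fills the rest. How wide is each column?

Each margin = 4.5% of 360 = 16.2 pt; content = 360 − 2·16.2 = 327.6 pt.
327.6 − 5·9 = 282.6; ÷6 gives c = 47.1 pt.

47.1 pt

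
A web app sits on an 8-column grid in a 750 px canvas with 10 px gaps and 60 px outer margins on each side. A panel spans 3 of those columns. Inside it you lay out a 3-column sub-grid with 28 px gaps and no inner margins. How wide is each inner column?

Take off 120 px of margins, leaving 630 px.
Subtracting 7 gaps of 10 leaves 560 for 8 columns, so c = 70 px.
3 columns plus 2 gaps: 210 + 20 = 230 px.
Subtracting 2 gaps of 28 leaves 174 for 3 columns, so d = 58 px.

58 px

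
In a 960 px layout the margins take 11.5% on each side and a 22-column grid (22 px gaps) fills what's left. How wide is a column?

Each margin = 11.5% of 960 = 110.4 px; content = 960 − 2·110.4 = 739.2 px.
22c + 21·22 = 739.2 → 22c = 277.2 → c = 12.6 px.

12.6 px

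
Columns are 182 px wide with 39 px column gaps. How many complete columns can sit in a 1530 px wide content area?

k columns need k·182 + (k−1)·39 = k·221 − 39.
k·221 − 39 ≤ 1530 → k ≤ 1569 / 221 ≈ 7.10, so k = 7.

7 columns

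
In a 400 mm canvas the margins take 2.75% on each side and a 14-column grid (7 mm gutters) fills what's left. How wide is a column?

20.5 mm

400 × (1 − 2·2.75%) = 400 × 94.5% = 378 mm for the columns.
14c + 13·7 = 378 → 14c = 287 → c = 20.5 mm.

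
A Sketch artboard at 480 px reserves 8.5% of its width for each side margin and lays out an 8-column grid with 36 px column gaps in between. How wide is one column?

480 × (1 − 2·8.5%) = 480 × 83% = 398.4 px for the columns.
398.4 − 7·36 = 146.4; ÷8 gives c = 18.3 px.

18.3 px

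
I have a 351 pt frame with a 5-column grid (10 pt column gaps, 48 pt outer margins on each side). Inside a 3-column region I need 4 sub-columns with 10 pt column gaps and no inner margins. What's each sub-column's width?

Take off 96 pt of margins, leaving 255 pt.
5c + 4·10 = 255 → 5c = 215 → c = 43 pt.
Span of 3: 3·43 + 2·10 = 129 + 20 = 149 pt.
4d + 3·10 = 149 → 4d = 119 → d = 29.75 pt.

29.75 pt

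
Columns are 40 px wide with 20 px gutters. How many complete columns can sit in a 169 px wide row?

3 columns

3 columns: 3·40 + 2·20 = 160 px ≤ 169.
4 columns: 220 px > 169. So 3.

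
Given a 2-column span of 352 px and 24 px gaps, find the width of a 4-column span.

2c + 1·24 = 352 → 2c = 328 → c = 164 px.
Span of 4: 4·164 + 3·24 = 656 + 72 = 728 px.

728 px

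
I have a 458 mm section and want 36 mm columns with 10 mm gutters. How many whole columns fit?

k columns need k·36 + (k−1)·10 = k·46 − 10.
k·46 − 10 ≤ 458 → k ≤ 468 / 46 ≈ 10.17, so k = 10.

10 columns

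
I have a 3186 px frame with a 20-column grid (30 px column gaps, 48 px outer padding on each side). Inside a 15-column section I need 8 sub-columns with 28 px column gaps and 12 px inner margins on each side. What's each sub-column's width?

261.25 px

Subtract both margins: 3186 − 2·48 = 3090 px.
20 columns + 19 column gaps: 20c + 19·30 = 3090.
20c = 3090 − 570 = 2520, so c = 126 px.
15-column span = 15·126 + 14·30 = 2310 px.
Inner content = 2310 − 2·12 = 2286 px.
2286 − 7·28 = 2090; ÷8 gives d = 261.25 px.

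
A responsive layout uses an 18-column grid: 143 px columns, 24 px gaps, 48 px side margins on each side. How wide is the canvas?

Adding margins, columns and gutters: 96 + 2574 + 408 = 3078 px.

3078 px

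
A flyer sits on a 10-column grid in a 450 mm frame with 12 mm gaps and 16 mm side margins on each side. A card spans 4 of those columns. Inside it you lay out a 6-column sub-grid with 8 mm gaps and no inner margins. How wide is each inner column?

Take off 32 mm of margins, leaving 418 mm.
Subtracting 9 gaps of 12 leaves 310 for 10 columns, so c = 31 mm.
4-column span = 4·31 + 3·12 = 160 mm.
160 − 5·8 = 120; ÷6 gives d = 20 mm.

20 mm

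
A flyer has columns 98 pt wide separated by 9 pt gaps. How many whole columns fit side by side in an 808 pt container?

7 columns: 7·98 + 6·9 = 740 pt ≤ 808.
8 columns: 847 pt > 808. So 7.

7 columns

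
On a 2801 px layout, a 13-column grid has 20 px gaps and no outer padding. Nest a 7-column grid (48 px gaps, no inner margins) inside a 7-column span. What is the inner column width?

173 px

Subtracting 12 gaps of 20 leaves 2561 for 13 columns, so c = 197 px.
7 columns plus 6 gaps: 1379 + 120 = 1499 px.
Subtracting 6 gaps of 48 leaves 1211 for 7 columns, so d = 173 px.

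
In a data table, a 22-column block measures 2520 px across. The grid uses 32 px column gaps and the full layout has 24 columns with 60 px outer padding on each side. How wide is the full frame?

22c + 21·32 = 2520 → 22c = 1848 → c = 84 px.
Frame = 2·60 + 24·84 + 23·32 = 120 + 2016 + 736 = 2872 px.

2872 px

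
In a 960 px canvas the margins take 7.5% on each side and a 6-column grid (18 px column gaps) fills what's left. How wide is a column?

121 px

Each margin = 7.5% of 960 = 72 px; content = 960 − 2·72 = 816 px.
816 − 5·18 = 726; ÷6 gives c = 121 px.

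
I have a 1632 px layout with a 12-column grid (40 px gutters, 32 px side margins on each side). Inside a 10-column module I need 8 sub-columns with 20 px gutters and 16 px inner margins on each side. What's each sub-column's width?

141 px

Take off 64 px of margins, leaving 1568 px.
Subtracting 11 gutters of 40 leaves 1128 for 12 columns, so c = 94 px.
10 columns plus 9 gutters: 940 + 360 = 1300 px.
Inner content = 1300 − 2·16 = 1268 px.
Subtracting 7 gutters of 20 leaves 1128 for 8 columns, so d = 141 px.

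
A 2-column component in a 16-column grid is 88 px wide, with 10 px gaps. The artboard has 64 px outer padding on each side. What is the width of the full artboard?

Subtracting 1 gap of 10 leaves 78 for 2 columns, so c = 39 px.
Artboard = 2·64 + 16·39 + 15·10 = 128 + 624 + 150 = 902 px.

902 px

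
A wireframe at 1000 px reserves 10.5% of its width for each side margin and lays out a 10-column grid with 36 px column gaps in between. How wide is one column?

1000 × (1 − 2·10.5%) = 1000 × 79% = 790 px for the columns.
10 columns + 9 column gaps: 10c + 9·36 = 790.
10c = 790 − 324 = 466, so c = 46.6 px.

46.6 px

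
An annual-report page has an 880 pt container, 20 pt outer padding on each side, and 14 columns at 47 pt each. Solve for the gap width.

14 pt

Subtract both margins: 880 − 2·20 = 840 pt.
Columns use 658 pt, leaving 182 pt across 13 gaps = 14 pt each.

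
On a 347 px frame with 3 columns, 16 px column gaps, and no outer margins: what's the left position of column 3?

242 px

3 columns + 2 column gaps: 3c + 2·16 = 347.
3c = 347 − 32 = 315, so c = 105 px.
No margin, so column 3 starts at 2·(column + gutter) = 2·121 = 242 px.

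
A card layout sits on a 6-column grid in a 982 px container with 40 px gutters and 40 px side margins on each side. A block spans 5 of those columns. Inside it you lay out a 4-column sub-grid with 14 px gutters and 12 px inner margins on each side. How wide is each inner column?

169.75 px

Outer content = 982 − 2·40 = 902 px.
902 − 5·40 = 702; ÷6 gives c = 117 px.
5-column span = 5·117 + 4·40 = 745 px.
Inner content = 745 − 2·12 = 721 px.
4 columns + 3 gutters: 4d + 3·14 = 721.
4d = 721 − 42 = 679, so d = 169.75 px.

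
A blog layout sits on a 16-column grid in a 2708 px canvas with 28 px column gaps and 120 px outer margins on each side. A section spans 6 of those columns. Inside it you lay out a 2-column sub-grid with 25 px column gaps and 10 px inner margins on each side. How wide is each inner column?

Outer content = 2708 − 2·120 = 2468 px.
16c + 15·28 = 2468 → 16c = 2048 → c = 128 px.
Span of 6: 6·128 + 5·28 = 768 + 140 = 908 px.
Inner content = 908 − 2·10 = 888 px.
2 columns + 1 column gap: 2d + 1·25 = 888.
2d = 888 − 25 = 863, so d = 431.5 px.

431.5 px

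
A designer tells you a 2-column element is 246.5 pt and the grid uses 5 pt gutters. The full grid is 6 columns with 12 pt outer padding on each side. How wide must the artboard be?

Subtracting 1 gutter of 5 leaves 241.5 for 2 columns, so c = 120.75 pt.
Adding margins, columns and gutters: 24 + 724.5 + 25 = 773.5 pt.

773.5 pt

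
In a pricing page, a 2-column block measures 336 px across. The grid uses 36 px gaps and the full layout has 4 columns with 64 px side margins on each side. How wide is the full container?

836 px

336 − 1·36 = 300; ÷2 gives c = 150 px.
Container = 2·64 + 4·150 + 3·36 = 128 + 600 + 108 = 836 px.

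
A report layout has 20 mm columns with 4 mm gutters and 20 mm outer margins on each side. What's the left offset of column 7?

Each column+gutter stride is 24 mm; 6 of them past the 20 mm margin is 20 + 144 = 164 mm.

164 mm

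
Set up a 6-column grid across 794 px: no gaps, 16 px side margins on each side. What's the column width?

Subtract both margins: 794 − 2·16 = 762 px.
With no gaps, each column is 762/6 = 127 px.

127 px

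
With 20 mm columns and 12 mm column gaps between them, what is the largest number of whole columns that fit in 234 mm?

k columns need k·20 + (k−1)·12 = k·32 − 12.
k·32 − 12 ≤ 234 → k ≤ 246 / 32 ≈ 7.69, so k = 7.

7 columns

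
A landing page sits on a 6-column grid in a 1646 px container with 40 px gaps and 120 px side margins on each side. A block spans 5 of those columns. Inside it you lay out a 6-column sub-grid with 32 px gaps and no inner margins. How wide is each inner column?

Inside the margins: 1646 − 240 = 1406 px.
6 columns + 5 gaps: 6c + 5·40 = 1406.
6c = 1406 − 200 = 1206, so c = 201 px.
5 columns plus 4 gaps: 1005 + 160 = 1165 px.
1165 − 5·32 = 1005; ÷6 gives d = 167.5 px.

167.5 px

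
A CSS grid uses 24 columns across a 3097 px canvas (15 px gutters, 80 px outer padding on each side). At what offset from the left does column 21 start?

Subtract both margins: 3097 − 2·80 = 2937 px.
24c + 23·15 = 2937 → 24c = 2592 → c = 108 px.
Column 21 starts at margin + 20·(column + gutter) = 80 + 20·123 = 2540 px.

2540 px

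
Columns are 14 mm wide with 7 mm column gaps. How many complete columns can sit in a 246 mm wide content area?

k columns need k·14 + (k−1)·7 = k·21 − 7.
k·21 − 7 ≤ 246 → k ≤ 253 / 21 ≈ 12.05, so k = 12.

12 columns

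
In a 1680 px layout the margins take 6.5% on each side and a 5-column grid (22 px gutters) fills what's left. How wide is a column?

274.72 px

1680 × (1 − 2·6.5%) = 1680 × 87% = 1461.6 px for the columns.
5 columns + 4 gutters: 5c + 4·22 = 1461.6.
5c = 1461.6 − 88 = 1373.6, so c = 274.72 px.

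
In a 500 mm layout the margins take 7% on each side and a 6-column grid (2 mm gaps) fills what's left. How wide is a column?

Each margin = 7% of 500 = 35 mm; content = 500 − 2·35 = 430 mm.
6 columns + 5 gaps: 6c + 5·2 = 430.
6c = 430 − 10 = 420, so c = 70 mm.

70 mm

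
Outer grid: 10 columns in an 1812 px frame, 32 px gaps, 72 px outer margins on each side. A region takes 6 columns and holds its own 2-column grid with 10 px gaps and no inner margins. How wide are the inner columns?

489 px

Outer content = 1812 − 2·72 = 1668 px.
10 columns + 9 gaps: 10c + 9·32 = 1668.
10c = 1668 − 288 = 1380, so c = 138 px.
6 columns plus 5 gaps: 828 + 160 = 988 px.
Subtracting 1 gap of 10 leaves 978 for 2 columns, so d = 489 px.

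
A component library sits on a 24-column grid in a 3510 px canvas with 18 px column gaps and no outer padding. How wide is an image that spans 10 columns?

1452 px

24c + 23·18 = 3510 → 24c = 3096 → c = 129 px.
10-column span = 10·129 + 9·18 = 1452 px.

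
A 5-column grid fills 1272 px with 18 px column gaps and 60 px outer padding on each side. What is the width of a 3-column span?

684 px

Inside the margins: 1272 − 120 = 1152 px.
1152 − 4·18 = 1080; ÷5 gives c = 216 px.
Span of 3: 3·216 + 2·18 = 648 + 36 = 684 px.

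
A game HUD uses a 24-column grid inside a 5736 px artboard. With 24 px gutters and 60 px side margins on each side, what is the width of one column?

Inside the margins: 5736 − 120 = 5616 px.
Subtracting 23 gutters of 24 leaves 5064 for 24 columns, so c = 211 px.

211 px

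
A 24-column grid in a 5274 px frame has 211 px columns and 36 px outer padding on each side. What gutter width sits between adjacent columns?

6 px

Inside the margins: 5274 − 72 = 5202 px.
Columns use 5064 px, leaving 138 px across 23 gutters = 6 px each.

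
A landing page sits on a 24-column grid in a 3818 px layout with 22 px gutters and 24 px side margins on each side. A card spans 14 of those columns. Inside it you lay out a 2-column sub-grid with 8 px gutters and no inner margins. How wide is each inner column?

1091 px

Take off 48 px of margins, leaving 3770 px.
Subtracting 23 gutters of 22 leaves 3264 for 24 columns, so c = 136 px.
14 columns plus 13 gutters: 1904 + 286 = 2190 px.
Subtracting 1 gutter of 8 leaves 2182 for 2 columns, so d = 1091 px.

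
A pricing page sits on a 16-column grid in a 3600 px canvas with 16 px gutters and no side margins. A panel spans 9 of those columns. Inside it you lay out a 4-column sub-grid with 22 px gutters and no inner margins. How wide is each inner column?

3600 − 15·16 = 3360; ÷16 gives c = 210 px.
Span of 9: 9·210 + 8·16 = 1890 + 128 = 2018 px.
4d + 3·22 = 2018 → 4d = 1952 → d = 488 px.

488 px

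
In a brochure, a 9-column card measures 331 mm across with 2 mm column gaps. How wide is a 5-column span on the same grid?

183 mm

Subtracting 8 column gaps of 2 leaves 315 for 9 columns, so c = 35 mm.
5 columns plus 4 column gaps: 175 + 8 = 183 mm.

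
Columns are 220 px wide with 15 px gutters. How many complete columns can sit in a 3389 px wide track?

14 columns: 14·220 + 13·15 = 3275 px ≤ 3389.
15 columns: 3510 px > 3389. So 14.

14 columns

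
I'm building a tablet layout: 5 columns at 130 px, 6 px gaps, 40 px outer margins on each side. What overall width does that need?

Adding margins, columns and gutters: 80 + 650 + 24 = 754 px.

754 px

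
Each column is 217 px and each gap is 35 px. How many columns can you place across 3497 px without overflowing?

14 columns

Each extra column adds 217 + 35 = 252 px.
(3497 + 35) / 252 = 14.02, so 14 columns fit.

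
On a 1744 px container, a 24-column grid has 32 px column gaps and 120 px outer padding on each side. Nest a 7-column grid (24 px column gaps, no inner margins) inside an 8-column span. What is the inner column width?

Subtract both margins: 1744 − 2·120 = 1504 px.
1504 − 23·32 = 768; ÷24 gives c = 32 px.
Span of 8: 8·32 + 7·32 = 256 + 224 = 480 px.
480 − 6·24 = 336; ÷7 gives d = 48 px.

48 px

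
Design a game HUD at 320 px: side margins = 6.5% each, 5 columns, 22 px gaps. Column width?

320 × (1 − 2·6.5%) = 320 × 87% = 278.4 px for the columns.
Subtracting 4 gaps of 22 leaves 190.4 for 5 columns, so c = 38.08 px.

38.08 px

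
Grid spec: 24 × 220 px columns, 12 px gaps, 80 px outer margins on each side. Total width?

5716 px

Total width: 2·80 + 24·220 + 23·12 = 5716 px.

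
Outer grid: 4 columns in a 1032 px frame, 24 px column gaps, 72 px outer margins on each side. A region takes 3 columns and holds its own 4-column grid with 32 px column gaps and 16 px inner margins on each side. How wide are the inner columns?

Take off 144 px of margins, leaving 888 px.
Subtracting 3 column gaps of 24 leaves 816 for 4 columns, so c = 204 px.
3-column span = 3·204 + 2·24 = 660 px.
Inner content = 660 − 2·16 = 628 px.
Subtracting 3 column gaps of 32 leaves 532 for 4 columns, so d = 133 px.

133 px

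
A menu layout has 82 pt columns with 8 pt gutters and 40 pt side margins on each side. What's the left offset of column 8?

670 pt

Column 8 starts at margin + 7·(column + gutter) = 40 + 7·90 = 670 pt.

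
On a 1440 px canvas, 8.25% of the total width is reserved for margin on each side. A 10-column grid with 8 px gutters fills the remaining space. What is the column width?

Margins: 8.25% × 1440 = 118.8 px each, so content = 1440 − 237.6 = 1202.4 px.
10 columns + 9 gutters: 10c + 9·8 = 1202.4.
10c = 1202.4 − 72 = 1130.4, so c = 113.04 px.

113.04 px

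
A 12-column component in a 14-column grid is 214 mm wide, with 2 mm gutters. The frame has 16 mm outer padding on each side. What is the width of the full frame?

282 mm

214 − 11·2 = 192; ÷12 gives c = 16 mm.
Adding margins, columns and gutters: 32 + 224 + 26 = 282 mm.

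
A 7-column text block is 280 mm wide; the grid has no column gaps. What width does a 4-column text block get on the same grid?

160 mm

7c = 280 → c = 40 mm.
With no column gaps, 4 columns span 4·40 = 160 mm.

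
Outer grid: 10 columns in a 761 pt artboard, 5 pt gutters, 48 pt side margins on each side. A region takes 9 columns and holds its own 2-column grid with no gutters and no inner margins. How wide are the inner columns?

299 pt

Outer content = 761 − 2·48 = 665 pt.
10c + 9·5 = 665 → 10c = 620 → c = 62 pt.
9-column span = 9·62 + 8·5 = 598 pt.
With no gutters, each column is 598/2 = 299 pt.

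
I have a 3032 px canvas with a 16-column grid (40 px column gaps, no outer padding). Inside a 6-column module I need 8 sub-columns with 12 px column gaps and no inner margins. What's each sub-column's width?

128.5 px

3032 − 15·40 = 2432; ÷16 gives c = 152 px.
Span of 6: 6·152 + 5·40 = 912 + 200 = 1112 px.
Subtracting 7 column gaps of 12 leaves 1028 for 8 columns, so d = 128.5 px.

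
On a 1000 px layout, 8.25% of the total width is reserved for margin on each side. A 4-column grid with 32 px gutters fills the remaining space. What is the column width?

184.75 px

1000 × (1 − 2·8.25%) = 1000 × 83.5% = 835 px for the columns.
4 columns + 3 gutters: 4c + 3·32 = 835.
4c = 835 − 96 = 739, so c = 184.75 px.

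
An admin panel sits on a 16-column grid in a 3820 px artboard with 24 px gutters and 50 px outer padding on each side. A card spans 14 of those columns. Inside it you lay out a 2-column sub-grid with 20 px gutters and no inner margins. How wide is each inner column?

Take off 100 px of margins, leaving 3720 px.
16 columns + 15 gutters: 16c + 15·24 = 3720.
16c = 3720 − 360 = 3360, so c = 210 px.
Span of 14: 14·210 + 13·24 = 2940 + 312 = 3252 px.
3252 − 1·20 = 3232; ÷2 gives d = 1616 px.

1616 px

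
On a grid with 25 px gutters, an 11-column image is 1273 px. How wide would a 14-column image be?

11c + 10·25 = 1273 → 11c = 1023 → c = 93 px.
14-column span = 14·93 + 13·25 = 1627 px.

1627 px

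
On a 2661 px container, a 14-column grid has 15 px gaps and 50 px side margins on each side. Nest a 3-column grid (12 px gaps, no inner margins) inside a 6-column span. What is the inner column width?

355 px

Subtract both margins: 2661 − 2·50 = 2561 px.
14c + 13·15 = 2561 → 14c = 2366 → c = 169 px.
6-column span = 6·169 + 5·15 = 1089 px.
3d + 2·12 = 1089 → 3d = 1065 → d = 355 px.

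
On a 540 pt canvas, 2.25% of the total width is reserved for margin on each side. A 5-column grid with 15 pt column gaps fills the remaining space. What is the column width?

91.14 pt

Each margin = 2.25% of 540 = 12.15 pt; content = 540 − 2·12.15 = 515.7 pt.
5c + 4·15 = 515.7 → 5c = 455.7 → c = 91.14 pt.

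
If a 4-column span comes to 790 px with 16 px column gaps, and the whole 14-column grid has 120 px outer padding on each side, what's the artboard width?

3045 px

4 columns + 3 column gaps: 4c + 3·16 = 790.
4c = 790 − 48 = 742, so c = 185.5 px.
Total width: 2·120 + 14·185.5 + 13·16 = 3045 px.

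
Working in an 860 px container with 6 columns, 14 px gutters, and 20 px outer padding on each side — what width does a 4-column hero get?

542 px

Content width = 860 − 2·20 = 820 px.
820 − 5·14 = 750; ÷6 gives c = 125 px.
Span of 4: 4·125 + 3·14 = 500 + 42 = 542 px.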